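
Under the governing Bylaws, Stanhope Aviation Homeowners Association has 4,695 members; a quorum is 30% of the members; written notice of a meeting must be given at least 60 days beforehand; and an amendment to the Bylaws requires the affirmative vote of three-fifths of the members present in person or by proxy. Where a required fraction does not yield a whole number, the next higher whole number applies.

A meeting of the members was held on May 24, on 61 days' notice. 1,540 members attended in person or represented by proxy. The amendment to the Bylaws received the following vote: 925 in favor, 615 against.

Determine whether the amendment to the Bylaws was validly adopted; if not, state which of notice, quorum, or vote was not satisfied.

Valid — all requirements satisfied.

Notice: 61 days given; 60 required. Satisfied.
Quorum: 30% of 4,695 = 1,408.50, rounded up to 1,409; 1,540 present. Satisfied.
Vote: requires three-fifths of those present (1,540); 3/5 of 1540 = 924, so 924 needed; 925 in favor. Satisfied.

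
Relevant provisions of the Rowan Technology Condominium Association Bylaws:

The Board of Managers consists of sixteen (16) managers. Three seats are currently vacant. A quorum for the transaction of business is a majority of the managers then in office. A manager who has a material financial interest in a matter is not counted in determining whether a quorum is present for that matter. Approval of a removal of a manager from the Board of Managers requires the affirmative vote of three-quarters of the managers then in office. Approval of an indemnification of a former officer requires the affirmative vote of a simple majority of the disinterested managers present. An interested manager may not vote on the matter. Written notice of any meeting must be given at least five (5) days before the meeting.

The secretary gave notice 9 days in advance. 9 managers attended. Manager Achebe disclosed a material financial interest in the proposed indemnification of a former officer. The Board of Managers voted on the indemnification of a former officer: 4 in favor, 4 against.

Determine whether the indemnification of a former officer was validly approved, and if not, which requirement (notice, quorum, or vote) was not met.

Notice: 9 days given; 5 required (9 ≥ 5). Satisfied.
Quorum: 9 present, but the 1 interested manager does not count, leaving 8. Quorum is 7. Satisfied.
Vote: the indemnification of a former officer requires a majority of the disinterested managers present (9 − 1 = 8). A majority of 8 is 5, so 5 affirmative votes are needed; 4 voted in favor. Not satisfied.

Invalid — vote requirement not satisfied.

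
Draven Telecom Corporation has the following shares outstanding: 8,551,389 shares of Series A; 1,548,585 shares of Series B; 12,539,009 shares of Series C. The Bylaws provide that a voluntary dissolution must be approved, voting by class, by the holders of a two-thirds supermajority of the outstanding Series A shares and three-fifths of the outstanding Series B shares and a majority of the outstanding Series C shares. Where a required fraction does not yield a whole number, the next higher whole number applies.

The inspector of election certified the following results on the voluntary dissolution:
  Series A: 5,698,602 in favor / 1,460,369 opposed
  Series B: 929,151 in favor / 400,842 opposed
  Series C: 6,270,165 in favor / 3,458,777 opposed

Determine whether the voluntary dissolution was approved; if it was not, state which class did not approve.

Series A: 2/3 of 8551389 = 5700926; 5,700,926 required, 5,698,602 in favor — not approved.
Series B: 3/5 of 1548585 = 929151; 929,151 required, 929,151 in favor — approved.
Series C: a majority of 12539009 is 6269505; 6,269,505 required, 6,270,165 in favor — approved.

Not approved — the Series A shares did not give the required vote.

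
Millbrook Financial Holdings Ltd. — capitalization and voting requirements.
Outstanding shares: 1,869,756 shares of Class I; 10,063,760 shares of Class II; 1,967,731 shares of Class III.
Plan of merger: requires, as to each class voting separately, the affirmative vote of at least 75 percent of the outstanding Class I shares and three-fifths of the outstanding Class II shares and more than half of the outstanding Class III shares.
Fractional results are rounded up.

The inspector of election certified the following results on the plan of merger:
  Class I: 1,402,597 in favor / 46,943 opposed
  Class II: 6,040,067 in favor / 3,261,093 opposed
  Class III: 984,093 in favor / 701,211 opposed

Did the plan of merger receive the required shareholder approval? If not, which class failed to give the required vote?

Approved — every class gave the required vote.

Class I: 3/4 of 1869756 = 1402317; 1,402,317 required, 1,402,597 in favor — approved.
Class II: 3/5 of 10063760 = 6038256; 6,038,256 required, 6,040,067 in favor — approved.
Class III: a majority of 1967731 is 983866; 983,866 required, 984,093 in favor — approved.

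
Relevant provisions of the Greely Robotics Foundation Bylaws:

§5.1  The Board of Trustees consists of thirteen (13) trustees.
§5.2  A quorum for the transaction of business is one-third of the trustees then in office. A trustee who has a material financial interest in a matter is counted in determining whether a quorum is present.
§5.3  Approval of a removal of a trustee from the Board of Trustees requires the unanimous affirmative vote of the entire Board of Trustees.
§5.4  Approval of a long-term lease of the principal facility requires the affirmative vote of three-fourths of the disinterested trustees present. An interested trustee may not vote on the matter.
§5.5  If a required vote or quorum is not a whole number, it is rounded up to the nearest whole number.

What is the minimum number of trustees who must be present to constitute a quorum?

5

1/3 of 13 = 4.33, rounded up to 5.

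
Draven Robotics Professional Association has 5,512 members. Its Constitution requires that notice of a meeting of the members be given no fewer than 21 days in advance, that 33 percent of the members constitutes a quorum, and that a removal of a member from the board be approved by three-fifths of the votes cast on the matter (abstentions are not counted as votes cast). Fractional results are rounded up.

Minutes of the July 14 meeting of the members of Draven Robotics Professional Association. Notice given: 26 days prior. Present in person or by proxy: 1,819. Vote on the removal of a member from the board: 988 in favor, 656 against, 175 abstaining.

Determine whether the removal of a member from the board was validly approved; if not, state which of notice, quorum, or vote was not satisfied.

Valid — all requirements satisfied.

Notice: 26 days given; 21 required. Satisfied.
Quorum: 33% of 5,512 = 1,818.96, rounded up to 1,819; 1,819 present. Satisfied.
Vote: requires three-fifths of the votes cast (1,819 − 175 abstaining = 1,644); 3/5 of 1644 = 986.40, rounded up to 987, so 987 needed; 988 in favor. Satisfied.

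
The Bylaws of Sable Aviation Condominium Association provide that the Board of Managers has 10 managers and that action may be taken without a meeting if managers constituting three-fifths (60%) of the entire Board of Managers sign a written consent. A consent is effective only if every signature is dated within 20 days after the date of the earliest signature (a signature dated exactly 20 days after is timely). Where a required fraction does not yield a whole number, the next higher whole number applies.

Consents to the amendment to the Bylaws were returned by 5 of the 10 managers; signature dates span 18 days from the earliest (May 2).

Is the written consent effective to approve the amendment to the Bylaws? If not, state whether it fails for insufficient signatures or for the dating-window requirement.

Not effective — insufficient signatures.

Signatures required: three-fifths (60%) of 10 — 3/5 of 10 = 6, so 6 needed; 5 signed. Insufficient.
Dating window: the latest signature is 18 days after the earliest; the limit is 20 days. Within the window.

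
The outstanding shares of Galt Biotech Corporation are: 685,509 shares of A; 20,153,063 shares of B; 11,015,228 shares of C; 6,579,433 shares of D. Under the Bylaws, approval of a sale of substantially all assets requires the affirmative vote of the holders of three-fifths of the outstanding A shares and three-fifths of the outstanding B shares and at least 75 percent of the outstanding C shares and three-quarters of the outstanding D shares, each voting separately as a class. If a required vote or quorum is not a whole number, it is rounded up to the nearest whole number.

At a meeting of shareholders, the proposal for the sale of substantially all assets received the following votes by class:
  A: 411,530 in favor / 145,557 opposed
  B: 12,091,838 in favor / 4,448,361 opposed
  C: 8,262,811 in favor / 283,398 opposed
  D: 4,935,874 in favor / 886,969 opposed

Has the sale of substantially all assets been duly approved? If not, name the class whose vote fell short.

A: 3/5 of 685509 = 411305.40, rounded up to 411306; 411,306 required, 411,530 in favor — approved.
B: 3/5 of 20153063 = 12091837.80, rounded up to 12091838; 12,091,838 required, 12,091,838 in favor — approved.
C: 3/4 of 11015228 = 8261421; 8,261,421 required, 8,262,811 in favor — approved.
D: 3/4 of 6579433 = 4934574.75, rounded up to 4934575; 4,934,575 required, 4,935,874 in favor — approved.

Approved — every class gave the required vote.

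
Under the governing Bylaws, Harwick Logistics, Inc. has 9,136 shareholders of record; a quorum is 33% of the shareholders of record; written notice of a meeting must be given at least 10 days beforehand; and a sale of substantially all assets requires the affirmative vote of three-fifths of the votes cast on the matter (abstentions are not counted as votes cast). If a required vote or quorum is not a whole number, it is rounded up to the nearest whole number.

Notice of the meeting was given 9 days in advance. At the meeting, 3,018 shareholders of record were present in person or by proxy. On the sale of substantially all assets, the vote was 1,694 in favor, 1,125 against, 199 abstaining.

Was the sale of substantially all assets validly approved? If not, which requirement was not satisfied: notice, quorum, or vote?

Invalid — notice requirement not satisfied.

Notice: 9 days given; 10 required. Not satisfied.
Quorum: 33% of 9,136 = 3,014.88, rounded up to 3,015; 3,018 present. Satisfied.
Vote: requires three-fifths of the votes cast (3,018 − 199 abstaining = 2,819); 3/5 of 2819 = 1691.40, rounded up to 1692, so 1,692 needed; 1,694 in favor. Satisfied.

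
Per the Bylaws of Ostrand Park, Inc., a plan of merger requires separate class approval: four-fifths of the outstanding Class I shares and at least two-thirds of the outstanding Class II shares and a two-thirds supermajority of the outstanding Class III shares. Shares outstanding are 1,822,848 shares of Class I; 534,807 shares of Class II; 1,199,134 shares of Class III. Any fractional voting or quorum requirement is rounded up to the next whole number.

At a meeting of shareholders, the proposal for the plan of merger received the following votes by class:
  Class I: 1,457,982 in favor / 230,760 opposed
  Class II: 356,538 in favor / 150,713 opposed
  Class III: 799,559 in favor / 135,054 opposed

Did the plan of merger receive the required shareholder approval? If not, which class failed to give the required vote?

Class I: 4/5 of 1822848 = 1458278.40, rounded up to 1458279; 1,458,279 required, 1,457,982 in favor — not approved.
Class II: 2/3 of 534807 = 356538; 356,538 required, 356,538 in favor — approved.
Class III: 2/3 of 1199134 = 799422.67, rounded up to 799423; 799,423 required, 799,559 in favor — approved.

Not approved — the Class I shares did not give the required vote.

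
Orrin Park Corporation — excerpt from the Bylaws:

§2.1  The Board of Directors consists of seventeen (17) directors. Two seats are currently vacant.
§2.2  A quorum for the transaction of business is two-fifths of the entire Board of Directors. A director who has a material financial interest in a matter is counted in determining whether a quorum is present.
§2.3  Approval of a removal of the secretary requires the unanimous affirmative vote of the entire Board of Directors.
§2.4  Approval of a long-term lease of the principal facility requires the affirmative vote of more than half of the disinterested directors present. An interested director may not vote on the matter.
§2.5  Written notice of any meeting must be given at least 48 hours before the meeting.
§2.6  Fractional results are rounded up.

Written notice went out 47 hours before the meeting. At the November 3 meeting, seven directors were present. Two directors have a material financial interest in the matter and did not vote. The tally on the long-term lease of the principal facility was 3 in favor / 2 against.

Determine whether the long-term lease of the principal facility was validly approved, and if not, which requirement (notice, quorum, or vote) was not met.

Invalid — notice requirement not satisfied.

Notice: 47 hours given; 48 required (47 < 48). Not satisfied.
Quorum: 7 present (interested directors count toward quorum); quorum is 7. Satisfied.
Vote: the long-term lease of the principal facility requires a majority of the disinterested directors present (7 − 2 = 5). A majority of 5 is 3, so 3 affirmative votes are needed; 3 voted in favor. Satisfied.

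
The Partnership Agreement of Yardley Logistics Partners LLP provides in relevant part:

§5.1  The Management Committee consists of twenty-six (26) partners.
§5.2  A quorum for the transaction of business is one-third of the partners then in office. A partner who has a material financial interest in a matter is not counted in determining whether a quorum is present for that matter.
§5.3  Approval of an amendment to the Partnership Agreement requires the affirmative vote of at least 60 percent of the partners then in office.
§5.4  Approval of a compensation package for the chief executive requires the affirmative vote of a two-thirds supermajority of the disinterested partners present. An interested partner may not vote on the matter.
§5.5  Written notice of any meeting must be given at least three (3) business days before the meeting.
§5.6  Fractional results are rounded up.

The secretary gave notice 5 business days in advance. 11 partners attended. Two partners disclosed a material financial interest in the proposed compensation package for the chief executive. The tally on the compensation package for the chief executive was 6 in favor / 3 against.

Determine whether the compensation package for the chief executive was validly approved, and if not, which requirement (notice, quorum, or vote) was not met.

Notice: 5 business days given; 3 required (5 ≥ 3). Satisfied.
Quorum: 11 present, but the 2 interested partners do not count, leaving 9. Quorum is 9. Satisfied.
Vote: the compensation package for the chief executive requires two-thirds of the disinterested partners present (11 − 2 = 9). 2/3 of 9 = 6, so 6 affirmative votes are needed; 6 voted in favor. Satisfied.

Valid — all requirements satisfied.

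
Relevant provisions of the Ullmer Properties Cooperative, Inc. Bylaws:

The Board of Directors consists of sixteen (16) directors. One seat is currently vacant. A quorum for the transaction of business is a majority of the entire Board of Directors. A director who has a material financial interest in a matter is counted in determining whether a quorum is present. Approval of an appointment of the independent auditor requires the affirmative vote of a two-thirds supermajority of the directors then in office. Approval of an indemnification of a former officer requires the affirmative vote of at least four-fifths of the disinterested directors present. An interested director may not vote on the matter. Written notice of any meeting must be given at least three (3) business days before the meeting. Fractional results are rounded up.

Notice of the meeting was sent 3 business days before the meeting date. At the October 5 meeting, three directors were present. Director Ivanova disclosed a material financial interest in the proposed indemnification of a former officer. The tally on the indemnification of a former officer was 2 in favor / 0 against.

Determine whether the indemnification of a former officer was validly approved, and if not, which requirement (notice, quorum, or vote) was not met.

Invalid — quorum requirement not satisfied.

Notice: 3 business days given; 3 required (3 ≥ 3). Satisfied.
Quorum: 3 present (interested directors count toward quorum); quorum is 9. Not satisfied.
Vote: the indemnification of a former officer requires four-fifths of the disinterested directors present (3 − 1 = 2). 4/5 of 2 = 1.60, rounded up to 2, so 2 affirmative votes are needed; 2 voted in favor. Satisfied. (Moot — without a quorum no business can be validly transacted.)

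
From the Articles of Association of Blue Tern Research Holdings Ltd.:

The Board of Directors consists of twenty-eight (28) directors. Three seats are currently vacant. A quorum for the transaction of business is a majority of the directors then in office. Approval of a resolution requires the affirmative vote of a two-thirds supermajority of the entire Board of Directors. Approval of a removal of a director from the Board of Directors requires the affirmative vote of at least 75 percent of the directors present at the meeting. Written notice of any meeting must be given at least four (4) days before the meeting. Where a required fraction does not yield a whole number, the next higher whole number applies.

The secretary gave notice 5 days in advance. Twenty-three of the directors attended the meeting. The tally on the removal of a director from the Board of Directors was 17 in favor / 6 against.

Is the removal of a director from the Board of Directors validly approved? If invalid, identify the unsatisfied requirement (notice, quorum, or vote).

Invalid — vote requirement not satisfied.

Notice: 5 days given; 4 required (5 ≥ 4). Satisfied.
Quorum: 23 present; quorum is 13. Satisfied.
Vote: the removal of a director from the Board of Directors requires three-fourths of the directors present (23). 3/4 of 23 = 17.25, rounded up to 18, so 18 affirmative votes are needed; 17 voted in favor. Not satisfied.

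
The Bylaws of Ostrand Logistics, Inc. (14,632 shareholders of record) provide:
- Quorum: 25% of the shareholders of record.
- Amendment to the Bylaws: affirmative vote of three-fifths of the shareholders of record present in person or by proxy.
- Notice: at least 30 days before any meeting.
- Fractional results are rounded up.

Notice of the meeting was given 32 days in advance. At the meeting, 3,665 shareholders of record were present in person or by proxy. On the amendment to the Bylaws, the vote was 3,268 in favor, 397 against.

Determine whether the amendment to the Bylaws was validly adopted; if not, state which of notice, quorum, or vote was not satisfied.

Valid — all requirements satisfied.

Notice: 32 days given; 30 required. Satisfied.
Quorum: 25% of 14,632 = 3,658; 3,665 present. Satisfied.
Vote: requires three-fifths of those present (3,665); 3/5 of 3665 = 2199, so 2,199 needed; 3,268 in favor. Satisfied.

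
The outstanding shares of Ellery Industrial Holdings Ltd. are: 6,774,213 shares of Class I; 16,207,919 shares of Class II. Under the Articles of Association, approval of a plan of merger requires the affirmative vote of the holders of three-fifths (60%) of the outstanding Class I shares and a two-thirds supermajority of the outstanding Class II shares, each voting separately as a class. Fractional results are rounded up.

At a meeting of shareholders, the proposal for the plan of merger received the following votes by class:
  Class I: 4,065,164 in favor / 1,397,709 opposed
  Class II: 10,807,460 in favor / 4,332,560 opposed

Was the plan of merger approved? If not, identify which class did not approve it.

Class I: 3/5 of 6774213 = 4064527.80, rounded up to 4064528; 4,064,528 required, 4,065,164 in favor — approved.
Class II: 2/3 of 16207919 = 10805279.33, rounded up to 10805280; 10,805,280 required, 10,807,460 in favor — approved.

Approved — every class gave the required vote.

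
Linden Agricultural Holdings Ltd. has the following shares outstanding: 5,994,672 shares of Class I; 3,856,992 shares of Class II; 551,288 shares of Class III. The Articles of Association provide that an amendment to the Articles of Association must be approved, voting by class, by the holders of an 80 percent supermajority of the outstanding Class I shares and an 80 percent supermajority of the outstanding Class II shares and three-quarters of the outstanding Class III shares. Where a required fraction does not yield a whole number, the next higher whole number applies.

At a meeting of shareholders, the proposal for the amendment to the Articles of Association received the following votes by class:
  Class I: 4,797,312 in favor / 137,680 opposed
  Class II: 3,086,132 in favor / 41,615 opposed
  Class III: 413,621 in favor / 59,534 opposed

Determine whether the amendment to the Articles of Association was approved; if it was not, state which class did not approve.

Class I: 4/5 of 5994672 = 4795737.60, rounded up to 4795738; 4,795,738 required, 4,797,312 in favor — approved.
Class II: 4/5 of 3856992 = 3085593.60, rounded up to 3085594; 3,085,594 required, 3,086,132 in favor — approved.
Class III: 3/4 of 551288 = 413466; 413,466 required, 413,621 in favor — approved.

Approved — every class gave the required vote.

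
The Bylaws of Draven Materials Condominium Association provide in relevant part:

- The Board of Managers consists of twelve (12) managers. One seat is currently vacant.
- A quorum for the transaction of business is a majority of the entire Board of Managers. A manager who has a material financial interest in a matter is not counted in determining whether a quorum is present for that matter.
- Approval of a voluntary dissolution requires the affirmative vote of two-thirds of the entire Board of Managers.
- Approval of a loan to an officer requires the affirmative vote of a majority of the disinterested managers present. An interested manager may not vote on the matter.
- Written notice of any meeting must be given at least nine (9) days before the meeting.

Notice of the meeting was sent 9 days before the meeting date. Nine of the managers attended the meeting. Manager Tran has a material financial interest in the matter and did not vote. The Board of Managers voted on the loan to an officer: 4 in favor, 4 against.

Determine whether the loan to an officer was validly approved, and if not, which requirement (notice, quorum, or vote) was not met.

Invalid — vote requirement not satisfied.

Notice: 9 days given; 9 required (9 ≥ 9). Satisfied.
Quorum: 9 present, but the 1 interested manager does not count, leaving 8. Quorum is 7. Satisfied.
Vote: the loan to an officer requires a majority of the disinterested managers present (9 − 1 = 8). A majority of 8 is 5, so 5 affirmative votes are needed; 4 voted in favor. Not satisfied.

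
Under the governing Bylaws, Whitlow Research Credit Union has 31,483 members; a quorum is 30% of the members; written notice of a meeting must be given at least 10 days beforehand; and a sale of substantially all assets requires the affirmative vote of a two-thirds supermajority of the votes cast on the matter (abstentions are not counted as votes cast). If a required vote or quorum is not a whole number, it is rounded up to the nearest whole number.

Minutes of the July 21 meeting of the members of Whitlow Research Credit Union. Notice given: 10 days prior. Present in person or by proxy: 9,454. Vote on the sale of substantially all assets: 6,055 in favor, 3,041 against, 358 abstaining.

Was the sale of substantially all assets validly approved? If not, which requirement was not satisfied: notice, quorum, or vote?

Notice: 10 days given; 10 required. Satisfied.
Quorum: 30% of 31,483 = 9,444.90, rounded up to 9,445; 9,454 present. Satisfied.
Vote: requires two-thirds of the votes cast (9,454 − 358 abstaining = 9,096); 2/3 of 9096 = 6064, so 6,064 needed; 6,055 in favor. Not satisfied.

Invalid — vote requirement not satisfied.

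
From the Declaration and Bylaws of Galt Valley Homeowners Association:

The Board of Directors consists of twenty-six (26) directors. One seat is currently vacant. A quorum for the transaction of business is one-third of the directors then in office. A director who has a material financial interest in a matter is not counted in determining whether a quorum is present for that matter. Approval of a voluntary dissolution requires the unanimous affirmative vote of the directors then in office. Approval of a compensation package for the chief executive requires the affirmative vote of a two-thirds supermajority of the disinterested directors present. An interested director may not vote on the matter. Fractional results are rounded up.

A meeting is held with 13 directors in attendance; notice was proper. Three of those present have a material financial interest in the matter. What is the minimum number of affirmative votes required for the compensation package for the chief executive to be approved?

The compensation package for the chief executive requires two-thirds of the disinterested directors present (13 − 3 = 10).
2/3 of 10 = 6.67, rounded up to 7.

7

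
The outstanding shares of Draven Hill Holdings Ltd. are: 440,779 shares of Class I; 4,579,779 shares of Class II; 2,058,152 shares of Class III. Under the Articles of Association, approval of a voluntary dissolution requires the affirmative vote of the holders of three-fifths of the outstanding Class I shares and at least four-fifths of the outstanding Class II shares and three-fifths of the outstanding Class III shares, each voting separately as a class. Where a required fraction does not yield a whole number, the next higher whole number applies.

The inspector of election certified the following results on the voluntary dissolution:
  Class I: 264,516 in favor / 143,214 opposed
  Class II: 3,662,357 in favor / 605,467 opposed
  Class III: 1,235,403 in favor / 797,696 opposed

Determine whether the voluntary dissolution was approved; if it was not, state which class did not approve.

Not approved — the Class II shares did not give the required vote.

Class I: 3/5 of 440779 = 264467.40, rounded up to 264468; 264,468 required, 264,516 in favor — approved.
Class II: 4/5 of 4579779 = 3663823.20, rounded up to 3663824; 3,663,824 required, 3,662,357 in favor — not approved.
Class III: 3/5 of 2058152 = 1234891.20, rounded up to 1234892; 1,234,892 required, 1,235,403 in favor — approved.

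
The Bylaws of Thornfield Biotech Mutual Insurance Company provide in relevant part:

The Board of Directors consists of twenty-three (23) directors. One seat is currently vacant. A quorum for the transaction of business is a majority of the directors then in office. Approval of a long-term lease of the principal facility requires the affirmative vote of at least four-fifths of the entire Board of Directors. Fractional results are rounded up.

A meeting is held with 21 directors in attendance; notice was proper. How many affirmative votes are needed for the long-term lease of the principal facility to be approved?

The long-term lease of the principal facility requires four-fifths of the entire Board of Directors (23).
4/5 of 23 = 18.40, rounded up to 19.

19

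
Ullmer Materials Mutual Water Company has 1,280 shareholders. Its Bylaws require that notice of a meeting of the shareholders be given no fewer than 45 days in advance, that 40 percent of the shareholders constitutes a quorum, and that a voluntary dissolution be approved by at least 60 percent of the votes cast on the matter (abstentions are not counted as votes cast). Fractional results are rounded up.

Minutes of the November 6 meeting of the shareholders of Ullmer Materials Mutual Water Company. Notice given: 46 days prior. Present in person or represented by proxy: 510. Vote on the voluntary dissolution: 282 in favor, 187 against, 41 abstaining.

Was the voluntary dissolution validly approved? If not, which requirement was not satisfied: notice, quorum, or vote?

Notice: 46 days given; 45 required. Satisfied.
Quorum: 40% of 1,280 = 512; 510 present. Not satisfied.
Vote: requires three-fifths of the votes cast (510 − 41 abstaining = 469); 3/5 of 469 = 281.40, rounded up to 282, so 282 needed; 282 in favor. Satisfied.

Invalid — quorum requirement not satisfied.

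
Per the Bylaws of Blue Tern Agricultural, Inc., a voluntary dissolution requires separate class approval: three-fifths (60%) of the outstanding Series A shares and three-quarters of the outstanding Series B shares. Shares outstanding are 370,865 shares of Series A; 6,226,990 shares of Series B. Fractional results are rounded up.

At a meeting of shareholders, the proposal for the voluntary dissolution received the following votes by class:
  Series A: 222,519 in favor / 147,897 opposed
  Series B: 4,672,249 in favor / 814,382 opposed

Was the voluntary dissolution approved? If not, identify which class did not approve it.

Approved — every class gave the required vote.

Series A: 3/5 of 370865 = 222519; 222,519 required, 222,519 in favor — approved.
Series B: 3/4 of 6226990 = 4670242.50, rounded up to 4670243; 4,670,243 required, 4,672,249 in favor — approved.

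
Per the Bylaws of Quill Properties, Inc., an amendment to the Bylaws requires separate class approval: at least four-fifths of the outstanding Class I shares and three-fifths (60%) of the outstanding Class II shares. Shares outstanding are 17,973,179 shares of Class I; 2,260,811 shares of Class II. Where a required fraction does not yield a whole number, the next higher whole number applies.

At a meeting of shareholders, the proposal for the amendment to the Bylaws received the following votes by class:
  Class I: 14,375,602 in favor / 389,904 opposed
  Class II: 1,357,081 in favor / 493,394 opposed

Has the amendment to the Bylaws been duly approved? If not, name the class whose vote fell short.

Class I: 4/5 of 17973179 = 14378543.20, rounded up to 14378544; 14,378,544 required, 14,375,602 in favor — not approved.
Class II: 3/5 of 2260811 = 1356486.60, rounded up to 1356487; 1,356,487 required, 1,357,081 in favor — approved.

Not approved — the Class I shares did not give the required vote.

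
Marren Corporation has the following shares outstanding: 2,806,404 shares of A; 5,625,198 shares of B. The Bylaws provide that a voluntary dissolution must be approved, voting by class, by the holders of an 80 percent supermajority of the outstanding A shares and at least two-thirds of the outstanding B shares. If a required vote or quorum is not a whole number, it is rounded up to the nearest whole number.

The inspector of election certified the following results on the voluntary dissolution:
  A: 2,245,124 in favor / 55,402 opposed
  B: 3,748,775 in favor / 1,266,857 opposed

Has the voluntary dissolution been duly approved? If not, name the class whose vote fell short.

A: 4/5 of 2806404 = 2245123.20, rounded up to 2245124; 2,245,124 required, 2,245,124 in favor — approved.
B: 2/3 of 5625198 = 3750132; 3,750,132 required, 3,748,775 in favor — not approved.

Not approved — the B shares did not give the required vote.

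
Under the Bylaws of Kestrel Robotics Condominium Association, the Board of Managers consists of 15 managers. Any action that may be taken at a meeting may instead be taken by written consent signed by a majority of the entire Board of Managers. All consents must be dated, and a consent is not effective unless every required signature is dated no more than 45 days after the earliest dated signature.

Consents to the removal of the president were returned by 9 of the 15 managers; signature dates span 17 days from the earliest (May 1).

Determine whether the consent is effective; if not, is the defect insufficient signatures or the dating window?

Effective — both the signature and dating-window requirements are satisfied.

Signatures required: a majority of 15 — a majority of 15 is 8, so 8 needed; 9 signed. Sufficient.
Dating window: the latest signature is 17 days after the earliest; the limit is 45 days. Within the window.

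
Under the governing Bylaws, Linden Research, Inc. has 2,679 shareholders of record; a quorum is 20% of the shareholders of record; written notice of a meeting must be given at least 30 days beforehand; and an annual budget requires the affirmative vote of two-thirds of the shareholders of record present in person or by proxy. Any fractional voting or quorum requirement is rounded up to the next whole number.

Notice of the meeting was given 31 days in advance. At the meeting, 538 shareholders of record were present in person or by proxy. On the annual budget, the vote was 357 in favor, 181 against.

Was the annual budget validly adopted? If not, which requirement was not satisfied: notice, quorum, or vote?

Invalid — vote requirement not satisfied.

Notice: 31 days given; 30 required. Satisfied.
Quorum: 20% of 2,679 = 535.80, rounded up to 536; 538 present. Satisfied.
Vote: requires two-thirds of those present (538); 2/3 of 538 = 358.67, rounded up to 359, so 359 needed; 357 in favor. Not satisfied.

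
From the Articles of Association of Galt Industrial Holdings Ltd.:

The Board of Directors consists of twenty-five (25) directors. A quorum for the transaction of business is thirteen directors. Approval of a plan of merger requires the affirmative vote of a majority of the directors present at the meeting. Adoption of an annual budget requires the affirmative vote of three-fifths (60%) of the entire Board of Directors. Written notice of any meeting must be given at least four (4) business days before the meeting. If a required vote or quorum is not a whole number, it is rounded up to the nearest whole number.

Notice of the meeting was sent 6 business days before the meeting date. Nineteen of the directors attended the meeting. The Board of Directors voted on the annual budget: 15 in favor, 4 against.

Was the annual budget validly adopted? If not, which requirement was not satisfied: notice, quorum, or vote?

Notice: 6 business days given; 4 required (6 ≥ 4). Satisfied.
Quorum: 19 present; quorum is 13. Satisfied.
Vote: the annual budget requires three-fifths of the entire Board of Directors (25). 3/5 of 25 = 15, so 15 affirmative votes are needed; 15 voted in favor. Satisfied.

Valid — all requirements satisfied.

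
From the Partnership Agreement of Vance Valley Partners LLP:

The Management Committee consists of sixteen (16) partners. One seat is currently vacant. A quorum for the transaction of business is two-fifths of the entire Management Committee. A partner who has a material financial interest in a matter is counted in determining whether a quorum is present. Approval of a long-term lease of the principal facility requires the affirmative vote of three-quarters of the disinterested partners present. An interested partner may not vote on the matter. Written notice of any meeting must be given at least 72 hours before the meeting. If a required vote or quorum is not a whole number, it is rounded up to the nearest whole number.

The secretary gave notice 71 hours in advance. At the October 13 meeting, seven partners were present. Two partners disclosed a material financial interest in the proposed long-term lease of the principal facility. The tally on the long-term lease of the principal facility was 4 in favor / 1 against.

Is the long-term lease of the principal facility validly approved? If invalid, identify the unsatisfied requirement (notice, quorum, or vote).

Invalid — notice requirement not satisfied.

Notice: 71 hours given; 72 required (71 < 72). Not satisfied.
Quorum: 7 present (interested partners count toward quorum); quorum is 7. Satisfied.
Vote: the long-term lease of the principal facility requires three-fourths of the disinterested partners present (7 − 2 = 5). 3/4 of 5 = 3.75, rounded up to 4, so 4 affirmative votes are needed; 4 voted in favor. Satisfied.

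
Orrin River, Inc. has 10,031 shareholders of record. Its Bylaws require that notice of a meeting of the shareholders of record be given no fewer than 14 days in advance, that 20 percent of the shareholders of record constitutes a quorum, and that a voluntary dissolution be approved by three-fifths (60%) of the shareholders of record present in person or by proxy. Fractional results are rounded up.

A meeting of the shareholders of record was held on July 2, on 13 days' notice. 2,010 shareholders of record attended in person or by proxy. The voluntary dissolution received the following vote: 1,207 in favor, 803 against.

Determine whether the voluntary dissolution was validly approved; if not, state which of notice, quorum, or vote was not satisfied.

Notice: 13 days given; 14 required. Not satisfied.
Quorum: 20% of 10,031 = 2,006.20, rounded up to 2,007; 2,010 present. Satisfied.
Vote: requires three-fifths of those present (2,010); 3/5 of 2010 = 1206, so 1,206 needed; 1,207 in favor. Satisfied.

Invalid — notice requirement not satisfied.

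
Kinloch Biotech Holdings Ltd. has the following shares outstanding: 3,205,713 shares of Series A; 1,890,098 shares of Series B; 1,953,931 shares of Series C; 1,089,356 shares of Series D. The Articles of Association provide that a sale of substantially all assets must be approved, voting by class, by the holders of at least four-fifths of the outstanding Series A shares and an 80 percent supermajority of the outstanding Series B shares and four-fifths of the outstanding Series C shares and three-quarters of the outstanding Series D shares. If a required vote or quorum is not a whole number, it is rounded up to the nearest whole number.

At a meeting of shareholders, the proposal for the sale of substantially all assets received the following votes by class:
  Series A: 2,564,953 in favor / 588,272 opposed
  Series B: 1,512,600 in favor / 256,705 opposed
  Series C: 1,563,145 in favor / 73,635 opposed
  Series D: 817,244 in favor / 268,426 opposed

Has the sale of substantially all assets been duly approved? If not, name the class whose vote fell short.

Series A: 4/5 of 3205713 = 2564570.40, rounded up to 2564571; 2,564,571 required, 2,564,953 in favor — approved.
Series B: 4/5 of 1890098 = 1512078.40, rounded up to 1512079; 1,512,079 required, 1,512,600 in favor — approved.
Series C: 4/5 of 1953931 = 1563144.80, rounded up to 1563145; 1,563,145 required, 1,563,145 in favor — approved.
Series D: 3/4 of 1089356 = 817017; 817,017 required, 817,244 in favor — approved.

Approved — every class gave the required vote.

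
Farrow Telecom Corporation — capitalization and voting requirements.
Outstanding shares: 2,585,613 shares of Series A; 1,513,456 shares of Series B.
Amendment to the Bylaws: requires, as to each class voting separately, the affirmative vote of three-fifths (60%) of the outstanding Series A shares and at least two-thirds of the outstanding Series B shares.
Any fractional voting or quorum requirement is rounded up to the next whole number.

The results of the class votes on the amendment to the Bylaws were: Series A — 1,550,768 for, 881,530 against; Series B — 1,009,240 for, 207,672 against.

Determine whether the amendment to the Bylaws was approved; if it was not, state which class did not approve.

Not approved — the Series A shares did not give the required vote.

Series A: 3/5 of 2585613 = 1551367.80, rounded up to 1551368; 1,551,368 required, 1,550,768 in favor — not approved.
Series B: 2/3 of 1513456 = 1008970.67, rounded up to 1008971; 1,008,971 required, 1,009,240 in favor — approved.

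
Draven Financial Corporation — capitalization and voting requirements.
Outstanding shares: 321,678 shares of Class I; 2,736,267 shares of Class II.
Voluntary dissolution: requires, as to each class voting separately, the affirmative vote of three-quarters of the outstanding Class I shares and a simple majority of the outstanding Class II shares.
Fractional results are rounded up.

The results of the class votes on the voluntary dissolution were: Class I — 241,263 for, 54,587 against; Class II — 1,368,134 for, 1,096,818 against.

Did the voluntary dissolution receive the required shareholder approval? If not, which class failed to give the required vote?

Class I: 3/4 of 321678 = 241258.50, rounded up to 241259; 241,259 required, 241,263 in favor — approved.
Class II: a majority of 2736267 is 1368134; 1,368,134 required, 1,368,134 in favor — approved.

Approved — every class gave the required vote.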